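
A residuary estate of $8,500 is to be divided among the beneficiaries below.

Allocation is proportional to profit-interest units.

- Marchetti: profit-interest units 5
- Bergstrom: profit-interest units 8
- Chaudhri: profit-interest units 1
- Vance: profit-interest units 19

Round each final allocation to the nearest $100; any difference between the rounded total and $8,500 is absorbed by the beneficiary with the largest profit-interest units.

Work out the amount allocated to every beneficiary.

Marchetti: $1,300 · Bergstrom: $2,100 · Chaudhri: $300 · Vance: $4,800

Combined profit-interest units = 33.
Raw shares: Marchetti 5/33 × $8,500 = 1,287.88; Bergstrom 8/33 × $8,500 = 2,060.61; Chaudhri 1/33 × $8,500 = 257.58; Vance 19/33 × $8,500 = 4,893.94.
At nearest $100: Marchetti $1,300; Bergstrom $2,100; Chaudhri $300; Vance $4,900. Sum = $8,600.
Difference $8,500 − $8,600 = −$100 applied to largest profit-interest units (Vance): Vance becomes $4,800.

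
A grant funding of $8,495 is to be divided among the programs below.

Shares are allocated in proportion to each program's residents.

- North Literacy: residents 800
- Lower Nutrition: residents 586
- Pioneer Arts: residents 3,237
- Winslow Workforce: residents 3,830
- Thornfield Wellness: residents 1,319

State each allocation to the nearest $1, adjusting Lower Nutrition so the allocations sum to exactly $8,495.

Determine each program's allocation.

Combined residents = 9,772.
Unrounded shares: North Literacy 800/9,772 × $8,495 = 695.46; Lower Nutrition 586/9,772 × $8,495 = 509.42; Pioneer Arts 3,237/9,772 × $8,495 = 2,813.99; Winslow Workforce 3,830/9,772 × $8,495 = 3,329.498; Thornfield Wellness 1,319/9,772 × $8,495 = 1,146.63.
At nearest $1: North Literacy $695; Lower Nutrition $509; Pioneer Arts $2,814; Winslow Workforce $3,329; Thornfield Wellness $1,147. Sum = $8,494.
Difference $8,495 − $8,494 = +$1 applied to Lower Nutrition: Lower Nutrition becomes $510.

North Literacy: $695; Lower Nutrition: $510; Pioneer Arts: $2,814; Winslow Workforce: $3,329; Thornfield Wellness: $1,147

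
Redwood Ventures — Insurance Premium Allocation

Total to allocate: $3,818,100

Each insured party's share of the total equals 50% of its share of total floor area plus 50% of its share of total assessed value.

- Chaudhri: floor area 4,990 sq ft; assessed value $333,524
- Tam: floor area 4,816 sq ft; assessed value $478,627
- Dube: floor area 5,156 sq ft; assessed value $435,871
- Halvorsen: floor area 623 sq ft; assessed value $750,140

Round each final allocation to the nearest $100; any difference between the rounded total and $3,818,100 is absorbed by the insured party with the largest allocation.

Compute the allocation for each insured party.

Totals — floor area 15,585, assessed value 1,998,162.
Combined weights (50% floor area + 50% assessed value): Chaudhri 0.2435; Tam 0.2743; Dube 0.2745; Halvorsen 0.2077.
Raw shares: Chaudhri 929,888.82; Tam 1,047,206.91; Dube 1,048,005.25; Halvorsen 792,999.02.
At nearest $100: Chaudhri $929,900; Tam $1,047,200; Dube $1,048,000; Halvorsen $793,000. Sum = $3,818,100.
Rounded total matches; no reconciliation needed.

Chaudhri: $929,900; Tam: $1,047,200; Dube: $1,048,000; Halvorsen: $793,000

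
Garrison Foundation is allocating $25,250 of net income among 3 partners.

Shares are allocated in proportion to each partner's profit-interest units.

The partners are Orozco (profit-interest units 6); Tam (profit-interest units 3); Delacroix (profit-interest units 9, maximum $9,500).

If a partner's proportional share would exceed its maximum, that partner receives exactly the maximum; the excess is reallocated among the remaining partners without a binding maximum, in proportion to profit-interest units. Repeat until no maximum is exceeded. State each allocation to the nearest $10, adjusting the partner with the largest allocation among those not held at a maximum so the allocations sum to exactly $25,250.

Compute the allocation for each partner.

Orozco: $10,500; Tam: $5,250; Delacroix: $9,500

Combined profit-interest units = 18.
Proportional shares (ignoring caps): Orozco 8,416.67; Tam 4,208.33; Delacroix 12,625.00.
Cap binds for Delacroix ($9,500); remaining pool $15,750 reallocated over remaining profit-interest units 9.
Remaining shares: Orozco 10,500.00 → $10,500; Tam 5,250.00 → $5,250.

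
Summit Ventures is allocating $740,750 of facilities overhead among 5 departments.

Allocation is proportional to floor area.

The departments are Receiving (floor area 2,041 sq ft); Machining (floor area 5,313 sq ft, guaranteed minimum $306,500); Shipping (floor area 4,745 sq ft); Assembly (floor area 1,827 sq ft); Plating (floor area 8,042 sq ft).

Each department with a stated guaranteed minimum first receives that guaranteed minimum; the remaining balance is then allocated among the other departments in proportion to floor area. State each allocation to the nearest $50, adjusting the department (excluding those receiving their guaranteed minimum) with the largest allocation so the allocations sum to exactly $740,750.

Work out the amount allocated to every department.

Receiving: $53,200; Machining: $306,500; Shipping: $123,700; Assembly: $47,650; Plating: $209,700

Fund the minimums — Machining $306,500. Balance $434,250.
Balance split over remaining floor area 16,655: Receiving 53,215.51 → $53,200; Shipping 123,717.58 → $123,700; Assembly 47,635.83 → $47,650; Plating 209,681.09 → $209,700.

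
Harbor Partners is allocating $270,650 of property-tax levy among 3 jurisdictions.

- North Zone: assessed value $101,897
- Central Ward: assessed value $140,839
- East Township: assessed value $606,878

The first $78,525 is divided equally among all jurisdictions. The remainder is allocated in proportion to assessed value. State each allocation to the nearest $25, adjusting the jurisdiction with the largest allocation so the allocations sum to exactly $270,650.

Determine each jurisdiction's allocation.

North Zone: $49,225; Central Ward: $58,025; East Township: $163,400

Equal tier: $78,525 ÷ 3 = $26,175 apiece.
Remainder $192,125 by assessed value (total 849,614): North Zone 23,042.18 → $23,050; Central Ward 31,848.22 → $31,850; East Township 137,234.60 → $137,225.
Totals: North Zone $26,175 + $23,050 = $49,225; Central Ward $26,175 + $31,850 = $58,025; East Township $26,175 + $137,225 = $163,400.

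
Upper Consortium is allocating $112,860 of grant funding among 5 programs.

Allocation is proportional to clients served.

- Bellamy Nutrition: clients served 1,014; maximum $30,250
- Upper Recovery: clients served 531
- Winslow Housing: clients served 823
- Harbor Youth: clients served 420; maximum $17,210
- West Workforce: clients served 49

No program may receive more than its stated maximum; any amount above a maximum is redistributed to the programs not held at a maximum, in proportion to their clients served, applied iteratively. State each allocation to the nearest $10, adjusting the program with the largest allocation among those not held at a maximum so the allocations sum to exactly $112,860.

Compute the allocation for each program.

Bellamy Nutrition: $30,250 | Upper Recovery: $24,750 | Winslow Housing: $38,370 | Harbor Youth: $17,210 | West Workforce: $2,280

Combined clients served = 2,837.
Proportional shares (ignoring caps): Bellamy Nutrition 40,338.40; Upper Recovery 21,123.95; Winslow Housing 32,740.14; Harbor Youth 16,708.21; West Workforce 1,949.29.
Capped: Bellamy Nutrition ($30,250); balance $82,610 reallocated over remaining clients served 1,823.
Capped: Harbor Youth ($17,210); balance $65,400 reallocated over remaining clients served 1,403.
Remaining shares: Upper Recovery 24,752.25 → $24,750; Winslow Housing 38,363.65 → $38,360; West Workforce 2,284.11 → $2,280.
Rounding difference +$10 applied to Winslow Housing → $38,370.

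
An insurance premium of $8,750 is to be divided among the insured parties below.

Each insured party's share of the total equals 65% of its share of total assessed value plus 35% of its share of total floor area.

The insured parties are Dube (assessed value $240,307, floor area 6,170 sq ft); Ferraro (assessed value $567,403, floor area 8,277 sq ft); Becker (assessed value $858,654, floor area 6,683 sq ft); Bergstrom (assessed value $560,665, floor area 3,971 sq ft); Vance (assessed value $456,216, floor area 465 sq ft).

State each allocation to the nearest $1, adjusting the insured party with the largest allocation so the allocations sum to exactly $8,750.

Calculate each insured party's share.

Dube: $1,248 · Ferraro: $2,194 · Becker: $2,621 · Bergstrom: $1,664 · Vance: $1,023

Assessed value total 2,683,245; floor area total 25,566.
Blended shares (65% assessed value + 35% floor area): Dube 0.1427; Ferraro 0.2508; Becker 0.2995; Bergstrom 0.1902; Vance 0.1169.
Unrounded shares: Dube 1,248.46; Ferraro 2,194.17; Becker 2,620.58; Bergstrom 1,664.08; Vance 1,022.71.
At nearest $1: Dube $1,248; Ferraro $2,194; Becker $2,621; Bergstrom $1,664; Vance $1,023. Sum = $8,750.
No rounding difference to absorb.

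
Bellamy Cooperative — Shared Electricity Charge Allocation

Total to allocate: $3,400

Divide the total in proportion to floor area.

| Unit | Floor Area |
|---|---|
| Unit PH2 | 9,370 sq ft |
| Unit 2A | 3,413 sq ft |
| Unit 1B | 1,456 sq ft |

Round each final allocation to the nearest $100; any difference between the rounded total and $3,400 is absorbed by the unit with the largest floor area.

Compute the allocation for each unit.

Sum of floor area: 14,239.
Unrounded shares: Unit PH2 9,370/14,239 × $3,400 = 2,237.38; Unit 2A 3,413/14,239 × $3,400 = 814.96; Unit 1B 1,456/14,239 × $3,400 = 347.66.
At nearest $100: Unit PH2 $2,200; Unit 2A $800; Unit 1B $300. Sum = $3,300.
Difference $3,400 − $3,300 = +$100 applied to largest floor area (Unit PH2): Unit PH2 becomes $2,300.

Unit PH2: $2,300 | Unit 2A: $800 | Unit 1B: $300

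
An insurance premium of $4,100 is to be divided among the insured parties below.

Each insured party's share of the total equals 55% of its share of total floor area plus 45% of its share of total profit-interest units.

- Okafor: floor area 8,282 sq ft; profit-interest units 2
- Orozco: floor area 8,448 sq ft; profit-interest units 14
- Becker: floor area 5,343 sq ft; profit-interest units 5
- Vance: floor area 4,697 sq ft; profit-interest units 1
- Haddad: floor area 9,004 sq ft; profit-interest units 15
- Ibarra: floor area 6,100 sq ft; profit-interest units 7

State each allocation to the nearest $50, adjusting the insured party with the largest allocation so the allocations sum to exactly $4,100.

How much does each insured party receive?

Totals — floor area 41,874, profit-interest units 44.
Combined weights (55% floor area + 45% profit-interest units): Okafor 0.1292; Orozco 0.2541; Becker 0.1213; Vance 0.0719; Haddad 0.2717; Ibarra 0.1517.
Unrounded shares: Okafor 529.87; Orozco 1,041.99; Becker 497.39; Vance 294.87; Haddad 1,113.86; Ibarra 622.02.
After rounding ($50): Okafor $550; Orozco $1,050; Becker $500; Vance $300; Haddad $1,100; Ibarra $600. Sum = $4,100.
Rounded total matches; no reconciliation needed.

Okafor: $550 · Orozco: $1,050 · Becker: $500 · Vance: $300 · Haddad: $1,100 · Ibarra: $600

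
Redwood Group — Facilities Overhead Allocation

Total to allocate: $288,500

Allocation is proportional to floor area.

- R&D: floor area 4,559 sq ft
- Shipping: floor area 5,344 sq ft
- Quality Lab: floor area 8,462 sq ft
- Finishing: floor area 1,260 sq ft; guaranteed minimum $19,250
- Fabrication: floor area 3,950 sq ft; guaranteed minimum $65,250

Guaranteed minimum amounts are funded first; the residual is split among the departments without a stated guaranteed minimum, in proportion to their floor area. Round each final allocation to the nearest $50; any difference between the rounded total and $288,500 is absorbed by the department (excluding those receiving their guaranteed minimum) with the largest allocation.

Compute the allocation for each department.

R&D: $50,650 · Shipping: $59,350 · Quality Lab: $94,000 · Finishing: $19,250 · Fabrication: $65,250

Fund the minimums — Finishing $19,250; Fabrication $65,250. Remaining pool $204,000.
Remaining pool split over remaining floor area 18,365: R&D 50,641.76 → $50,650; Shipping 59,361.61 → $59,350; Quality Lab 93,996.62 → $94,000.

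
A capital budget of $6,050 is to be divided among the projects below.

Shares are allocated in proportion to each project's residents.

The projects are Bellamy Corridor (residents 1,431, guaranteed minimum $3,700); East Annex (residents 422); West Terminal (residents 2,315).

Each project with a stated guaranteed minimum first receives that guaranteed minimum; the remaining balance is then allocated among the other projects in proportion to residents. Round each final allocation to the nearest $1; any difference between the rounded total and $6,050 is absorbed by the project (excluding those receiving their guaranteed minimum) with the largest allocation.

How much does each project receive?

Bellamy Corridor: $3,700; East Annex: $362; West Terminal: $1,988

Guaranteed amounts: Bellamy Corridor $3,700. Balance $2,350.
Balance split over remaining residents 2,737: East Annex 362.33 → $362; West Terminal 1,987.67 → $1,988.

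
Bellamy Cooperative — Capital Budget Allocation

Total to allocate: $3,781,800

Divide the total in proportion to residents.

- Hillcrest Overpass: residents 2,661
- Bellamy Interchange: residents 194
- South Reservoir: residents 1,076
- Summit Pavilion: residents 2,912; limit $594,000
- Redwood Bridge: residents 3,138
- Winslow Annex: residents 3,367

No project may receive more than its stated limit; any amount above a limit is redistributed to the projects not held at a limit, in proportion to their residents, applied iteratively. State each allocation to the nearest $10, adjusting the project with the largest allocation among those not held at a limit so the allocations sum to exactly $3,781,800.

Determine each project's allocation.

Total residents = 13,348.
Pro-rata shares before constraints: Hillcrest Overpass 753,923.42; Bellamy Interchange 54,964.73; South Reservoir 304,855.92; Summit Pavilion 825,037.58; Redwood Bridge 889,068.65; Winslow Annex 953,949.70.
Capped: Summit Pavilion ($594,000); residual $3,187,800 reallocated over remaining residents 10,436.
Redistributed shares: Hillcrest Overpass 812,834.02 → $812,830; Bellamy Interchange 59,259.60 → $59,260; South Reservoir 328,676.96 → $328,680; Redwood Bridge 958,539.33 → $958,540; Winslow Annex 1,028,490.09 → $1,028,490.

Hillcrest Overpass: $812,830; Bellamy Interchange: $59,260; South Reservoir: $328,680; Summit Pavilion: $594,000; Redwood Bridge: $958,540; Winslow Annex: $1,028,490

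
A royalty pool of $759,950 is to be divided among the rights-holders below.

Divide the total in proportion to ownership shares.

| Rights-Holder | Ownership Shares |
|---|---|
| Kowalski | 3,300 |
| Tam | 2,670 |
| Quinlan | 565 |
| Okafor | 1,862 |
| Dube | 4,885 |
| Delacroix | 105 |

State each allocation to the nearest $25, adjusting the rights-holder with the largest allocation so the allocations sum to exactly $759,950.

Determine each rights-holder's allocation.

Kowalski: $187,325; Tam: $151,575; Quinlan: $32,075; Okafor: $105,700; Dube: $277,325; Delacroix: $5,950

Total ownership shares = 13,387.
Raw shares: Kowalski 3,300/13,387 × $759,950 = 187,333.61; Tam 2,670/13,387 × $759,950 = 151,569.92; Quinlan 565/13,387 × $759,950 = 32,073.78; Okafor 1,862/13,387 × $759,950 = 105,701.57; Dube 4,885/13,387 × $759,950 = 277,310.51; Delacroix 105/13,387 × $759,950 = 5,960.61.
Rounded to nearest $25: Kowalski $187,325; Tam $151,575; Quinlan $32,075; Okafor $105,700; Dube $277,300; Delacroix $5,950. Sum = $759,925.
Difference $759,950 − $759,925 = +$25 applied to largest allocation (Dube): Dube becomes $277,325.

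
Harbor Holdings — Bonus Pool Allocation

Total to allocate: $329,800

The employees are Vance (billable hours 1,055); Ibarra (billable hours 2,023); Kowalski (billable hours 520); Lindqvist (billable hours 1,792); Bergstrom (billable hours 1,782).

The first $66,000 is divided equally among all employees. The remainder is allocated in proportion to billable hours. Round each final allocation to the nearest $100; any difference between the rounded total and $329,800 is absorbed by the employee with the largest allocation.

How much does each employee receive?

Vance: $52,000 | Ibarra: $87,700 | Kowalski: $32,300 | Lindqvist: $79,100 | Bergstrom: $78,700

$66,000 shared equally gives $13,200 per employee.
Remainder $263,800 by billable hours (total 7,172): Vance 38,804.94 → $38,800; Ibarra 74,409.84 → $74,400; Kowalski 19,126.60 → $19,100; Lindqvist 65,913.22 → $65,900; Bergstrom 65,545.40 → $65,500.
Rounding difference +$100 on remainder applied to Ibarra.
Totals: Vance $13,200 + $38,800 = $52,000; Ibarra $13,200 + $74,500 = $87,700; Kowalski $13,200 + $19,100 = $32,300; Lindqvist $13,200 + $65,900 = $79,100; Bergstrom $13,200 + $65,500 = $78,700.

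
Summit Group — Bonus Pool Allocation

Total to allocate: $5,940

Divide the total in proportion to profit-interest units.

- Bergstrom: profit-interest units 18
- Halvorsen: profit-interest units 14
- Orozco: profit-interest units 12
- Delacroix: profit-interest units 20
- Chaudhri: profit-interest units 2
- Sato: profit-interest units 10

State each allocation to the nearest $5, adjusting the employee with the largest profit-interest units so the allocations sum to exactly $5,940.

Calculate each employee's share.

Bergstrom: $1,405 · Halvorsen: $1,095 · Orozco: $940 · Delacroix: $1,565 · Chaudhri: $155 · Sato: $780

Combined profit-interest units = 18 + 14 + 12 + 20 + 2 + 10 = 76.
Pro-rata amounts: Bergstrom 1,406.84; Halvorsen 1,094.21; Orozco 937.89; Delacroix 1,563.16; Chaudhri 156.32; Sato 781.58.
After rounding ($5): Bergstrom $1,405; Halvorsen $1,095; Orozco $940; Delacroix $1,565; Chaudhri $155; Sato $780. Sum = $5,940.
Sum already equals the total — no adjustment.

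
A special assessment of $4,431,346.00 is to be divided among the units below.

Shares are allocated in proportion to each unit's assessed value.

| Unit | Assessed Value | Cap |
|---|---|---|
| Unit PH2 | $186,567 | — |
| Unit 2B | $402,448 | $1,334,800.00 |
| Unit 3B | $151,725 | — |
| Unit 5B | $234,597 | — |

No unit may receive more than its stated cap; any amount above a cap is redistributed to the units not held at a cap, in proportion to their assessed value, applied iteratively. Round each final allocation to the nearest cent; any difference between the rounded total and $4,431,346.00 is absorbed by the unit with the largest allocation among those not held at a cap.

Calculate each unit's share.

Unit PH2: $1,008,421.00 | Unit 2B: $1,334,800.00 | Unit 3B: $820,095.07 | Unit 5B: $1,268,029.93

Combined assessed value = 975,337.
Pro-rata shares before constraints: Unit PH2 847,648.4837; Unit 2B 1,828,482.1913; Unit 3B 689,347.3454; Unit 5B 1,065,867.9795.
Capped: Unit 2B ($1,334,800.00); remaining pool $3,096,546.00 reallocated over remaining assessed value 572,889.
Remaining shares: Unit PH2 1,008,420.9988 → $1,008,421.00; Unit 3B 820,095.0653 → $820,095.07; Unit 5B 1,268,029.9359 → $1,268,029.94.
Rounding difference −$0.01 applied to Unit 5B → $1,268,029.93.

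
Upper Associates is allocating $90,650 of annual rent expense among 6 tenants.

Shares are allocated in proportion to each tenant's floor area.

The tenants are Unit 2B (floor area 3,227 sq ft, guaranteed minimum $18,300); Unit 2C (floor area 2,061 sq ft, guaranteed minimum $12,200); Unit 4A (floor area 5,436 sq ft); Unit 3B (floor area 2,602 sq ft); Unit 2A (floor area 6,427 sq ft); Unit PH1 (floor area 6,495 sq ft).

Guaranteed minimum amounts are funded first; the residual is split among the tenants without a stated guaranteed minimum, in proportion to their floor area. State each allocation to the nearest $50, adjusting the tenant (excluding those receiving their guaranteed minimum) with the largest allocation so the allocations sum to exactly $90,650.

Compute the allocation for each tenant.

Guaranteed amounts: Unit 2B $18,300; Unit 2C $12,200. Remaining pool $60,150.
Remaining pool split over remaining floor area 20,960: Unit 4A 15,599.97 → $15,600; Unit 3B 7,467.09 → $7,450; Unit 2A 18,443.90 → $18,450; Unit PH1 18,639.04 → $18,650.

Unit 2B: $18,300 · Unit 2C: $12,200 · Unit 4A: $15,600 · Unit 3B: $7,450 · Unit 2A: $18,450 · Unit PH1: $18,650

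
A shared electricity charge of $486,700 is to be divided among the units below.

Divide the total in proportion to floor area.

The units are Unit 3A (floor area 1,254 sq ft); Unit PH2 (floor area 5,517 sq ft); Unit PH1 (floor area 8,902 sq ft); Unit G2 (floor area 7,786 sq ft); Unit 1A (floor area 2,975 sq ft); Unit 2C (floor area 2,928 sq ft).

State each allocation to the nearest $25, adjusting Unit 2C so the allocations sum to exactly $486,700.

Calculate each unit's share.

Total floor area = 29,362.
Pro-rata amounts: Unit 3A 1,254/29,362 × $486,700 = 20,786.11; Unit PH2 5,517/29,362 × $486,700 = 91,448.94; Unit PH1 8,902/29,362 × $486,700 = 147,558.18; Unit G2 7,786/29,362 × $486,700 = 129,059.54; Unit 1A 2,975/29,362 × $486,700 = 49,313.14; Unit 2C 2,928/29,362 × $486,700 = 48,534.08.
Rounded to nearest $25: Unit 3A $20,775; Unit PH2 $91,450; Unit PH1 $147,550; Unit G2 $129,050; Unit 1A $49,325; Unit 2C $48,525. Sum = $486,675.
Difference $486,700 − $486,675 = +$25 applied to Unit 2C: Unit 2C becomes $48,550.

Unit 3A: $20,775 · Unit PH2: $91,450 · Unit PH1: $147,550 · Unit G2: $129,050 · Unit 1A: $49,325 · Unit 2C: $48,550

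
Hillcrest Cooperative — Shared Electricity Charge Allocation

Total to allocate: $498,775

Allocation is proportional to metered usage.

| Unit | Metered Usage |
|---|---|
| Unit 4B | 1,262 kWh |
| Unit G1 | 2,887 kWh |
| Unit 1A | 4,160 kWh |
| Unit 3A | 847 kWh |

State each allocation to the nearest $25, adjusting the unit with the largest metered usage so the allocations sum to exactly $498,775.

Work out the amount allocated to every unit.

Combined metered usage = 1,262 + 2,887 + 4,160 + 847 = 9,156.
Unrounded shares: Unit 4B 68,747.71; Unit G1 157,269.92; Unit 1A 226,616.86; Unit 3A 46,140.50.
At nearest $25: Unit 4B $68,750; Unit G1 $157,275; Unit 1A $226,625; Unit 3A $46,150. Sum = $498,800.
Difference $498,775 − $498,800 = −$25 applied to largest metered usage (Unit 1A): Unit 1A becomes $226,600.

Unit 4B: $68,750; Unit G1: $157,275; Unit 1A: $226,600; Unit 3A: $46,150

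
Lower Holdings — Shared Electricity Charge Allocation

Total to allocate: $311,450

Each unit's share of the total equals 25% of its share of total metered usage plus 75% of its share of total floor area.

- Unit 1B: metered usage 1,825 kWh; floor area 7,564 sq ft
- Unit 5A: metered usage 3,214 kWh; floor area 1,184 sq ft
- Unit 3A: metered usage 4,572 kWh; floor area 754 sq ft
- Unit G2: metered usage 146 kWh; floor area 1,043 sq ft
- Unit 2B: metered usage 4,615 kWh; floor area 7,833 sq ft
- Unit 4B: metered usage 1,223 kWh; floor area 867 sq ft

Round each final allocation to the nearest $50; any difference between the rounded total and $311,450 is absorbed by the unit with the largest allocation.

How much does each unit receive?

Metered usage total 15,595; floor area total 19,245.
Composite weights (25% metered usage + 75% floor area): Unit 1B 0.3240; Unit 5A 0.0977; Unit 3A 0.1027; Unit G2 0.0430; Unit 2B 0.3792; Unit 4B 0.0534.
Proportional shares: Unit 1B 100,920.40; Unit 5A 30,417.70; Unit 3A 31,978.74; Unit G2 13,388.43; Unit 2B 118,115.28; Unit 4B 16,629.45.
At nearest $50: Unit 1B $100,900; Unit 5A $30,400; Unit 3A $32,000; Unit G2 $13,400; Unit 2B $118,100; Unit 4B $16,650. Sum = $311,450.
Rounded total matches; no reconciliation needed.

Unit 1B: $100,900; Unit 5A: $30,400; Unit 3A: $32,000; Unit G2: $13,400; Unit 2B: $118,100; Unit 4B: $16,650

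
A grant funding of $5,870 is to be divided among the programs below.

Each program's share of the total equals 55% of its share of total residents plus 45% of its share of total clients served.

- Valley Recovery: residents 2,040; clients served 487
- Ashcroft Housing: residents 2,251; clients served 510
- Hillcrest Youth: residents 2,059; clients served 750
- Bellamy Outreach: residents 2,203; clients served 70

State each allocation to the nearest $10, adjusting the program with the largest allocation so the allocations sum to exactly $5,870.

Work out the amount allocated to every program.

Totals — residents 8,553, clients served 1,817.
Composite weights (55% residents + 45% clients served): Valley Recovery 0.2518; Ashcroft Housing 0.2711; Hillcrest Youth 0.3181; Bellamy Outreach 0.1590.
Proportional shares: Valley Recovery 1,478.02; Ashcroft Housing 1,591.11; Hillcrest Youth 1,867.54; Bellamy Outreach 933.33.
After rounding ($10): Valley Recovery $1,480; Ashcroft Housing $1,590; Hillcrest Youth $1,870; Bellamy Outreach $930. Sum = $5,870.
No rounding difference to absorb.

Valley Recovery: $1,480; Ashcroft Housing: $1,590; Hillcrest Youth: $1,870; Bellamy Outreach: $930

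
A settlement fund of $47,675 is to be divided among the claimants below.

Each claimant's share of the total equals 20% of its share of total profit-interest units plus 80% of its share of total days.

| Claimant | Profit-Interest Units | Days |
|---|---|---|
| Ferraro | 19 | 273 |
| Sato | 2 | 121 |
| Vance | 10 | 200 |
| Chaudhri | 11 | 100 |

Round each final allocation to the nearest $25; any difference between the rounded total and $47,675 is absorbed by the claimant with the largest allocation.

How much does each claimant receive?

Ferraro: $19,325; Sato: $7,100; Vance: $13,250; Chaudhri: $8,000

Profit-interest units total 42; days total 694.
Composite weights (20% profit-interest units + 80% days): Ferraro 0.4052; Sato 0.1490; Vance 0.2782; Chaudhri 0.1677.
Unrounded shares: Ferraro 19,316.65; Sato 7,103.82; Vance 13,261.59; Chaudhri 7,992.94.
Rounded to nearest $25: Ferraro $19,325; Sato $7,100; Vance $13,250; Chaudhri $8,000. Sum = $47,675.
Sum already equals the total — no adjustment.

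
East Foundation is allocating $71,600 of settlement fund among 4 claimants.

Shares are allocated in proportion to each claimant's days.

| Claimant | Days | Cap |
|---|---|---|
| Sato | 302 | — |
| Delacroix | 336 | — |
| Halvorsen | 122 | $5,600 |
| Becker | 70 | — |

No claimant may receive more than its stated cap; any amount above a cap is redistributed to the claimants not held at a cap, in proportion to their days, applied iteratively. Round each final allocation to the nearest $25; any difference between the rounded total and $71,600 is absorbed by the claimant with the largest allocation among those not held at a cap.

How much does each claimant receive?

Sato: $28,150; Delacroix: $31,325; Halvorsen: $5,600; Becker: $6,525

Days total: 830.
Proportional shares (ignoring caps): Sato 26,052.05; Delacroix 28,985.06; Halvorsen 10,524.34; Becker 6,038.55.
Held at cap: Halvorsen ($5,600); remaining pool $66,000 reallocated over remaining days 708.
Redistributed shares: Sato 28,152.54 → $28,150; Delacroix 31,322.03 → $31,325; Becker 6,525.42 → $6,525.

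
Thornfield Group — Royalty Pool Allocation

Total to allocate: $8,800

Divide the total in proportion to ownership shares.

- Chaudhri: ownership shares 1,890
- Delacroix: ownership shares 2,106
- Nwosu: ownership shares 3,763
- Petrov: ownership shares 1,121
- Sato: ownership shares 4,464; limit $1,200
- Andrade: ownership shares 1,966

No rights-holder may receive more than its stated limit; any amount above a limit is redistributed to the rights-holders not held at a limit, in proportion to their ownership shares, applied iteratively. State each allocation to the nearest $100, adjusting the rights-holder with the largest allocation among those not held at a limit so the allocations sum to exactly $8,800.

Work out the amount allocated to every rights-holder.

Ownership shares total: 15,310.
Proportional shares (ignoring caps): Chaudhri 1,086.35; Delacroix 1,210.50; Nwosu 2,162.93; Petrov 644.34; Sato 2,565.85; Andrade 1,130.03.
Cap binds for Sato ($1,200); balance $7,600 reallocated over remaining ownership shares 10,846.
Shares after redistribution: Chaudhri 1,324.36 → $1,300; Delacroix 1,475.71 → $1,500; Nwosu 2,636.81 → $2,600; Petrov 785.51 → $800; Andrade 1,377.61 → $1,400.

Chaudhri: $1,300 | Delacroix: $1,500 | Nwosu: $2,600 | Petrov: $800 | Sato: $1,200 | Andrade: $1,400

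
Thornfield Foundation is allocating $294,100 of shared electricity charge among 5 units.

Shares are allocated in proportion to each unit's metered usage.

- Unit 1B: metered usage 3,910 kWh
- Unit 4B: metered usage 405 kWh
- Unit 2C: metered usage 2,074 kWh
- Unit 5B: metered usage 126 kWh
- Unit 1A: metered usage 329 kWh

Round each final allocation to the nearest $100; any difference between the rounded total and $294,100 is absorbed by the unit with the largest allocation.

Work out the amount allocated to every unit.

Unit 1B: $168,100; Unit 4B: $17,400; Unit 2C: $89,100; Unit 5B: $5,400; Unit 1A: $14,100

Total metered usage = 6,844.
Proportional shares: Unit 1B 3,910/6,844 × $294,100 = 168,020.31; Unit 4B 405/6,844 × $294,100 = 17,403.64; Unit 2C 2,074/6,844 × $294,100 = 89,123.82; Unit 5B 126/6,844 × $294,100 = 5,414.47; Unit 1A 329/6,844 × $294,100 = 14,137.77.
At nearest $100: Unit 1B $168,000; Unit 4B $17,400; Unit 2C $89,100; Unit 5B $5,400; Unit 1A $14,100. Sum = $294,000.
Difference $294,100 − $294,000 = +$100 applied to largest allocation (Unit 1B): Unit 1B becomes $168,100.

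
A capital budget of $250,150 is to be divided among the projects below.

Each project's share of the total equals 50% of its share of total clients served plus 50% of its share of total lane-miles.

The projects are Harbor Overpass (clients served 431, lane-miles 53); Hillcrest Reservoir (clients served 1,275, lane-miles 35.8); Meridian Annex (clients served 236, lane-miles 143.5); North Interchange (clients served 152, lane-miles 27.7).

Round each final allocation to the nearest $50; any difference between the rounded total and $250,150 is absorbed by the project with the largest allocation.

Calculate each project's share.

Totals — clients served 2,094, lane-miles 260.
Combined weights (50% clients served + 50% lane-miles): Harbor Overpass 0.2048; Hillcrest Reservoir 0.3733; Meridian Annex 0.3323; North Interchange 0.0896.
Unrounded shares: Harbor Overpass 51,239.77; Hillcrest Reservoir 93,377.85; Meridian Annex 83,128.10; North Interchange 22,404.29.
At nearest $50: Harbor Overpass $51,250; Hillcrest Reservoir $93,400; Meridian Annex $83,150; North Interchange $22,400. Sum = $250,200.
Difference $250,150 − $250,200 = −$50 applied to largest allocation (Hillcrest Reservoir): Hillcrest Reservoir becomes $93,350.

Harbor Overpass: $51,250 | Hillcrest Reservoir: $93,350 | Meridian Annex: $83,150 | North Interchange: $22,400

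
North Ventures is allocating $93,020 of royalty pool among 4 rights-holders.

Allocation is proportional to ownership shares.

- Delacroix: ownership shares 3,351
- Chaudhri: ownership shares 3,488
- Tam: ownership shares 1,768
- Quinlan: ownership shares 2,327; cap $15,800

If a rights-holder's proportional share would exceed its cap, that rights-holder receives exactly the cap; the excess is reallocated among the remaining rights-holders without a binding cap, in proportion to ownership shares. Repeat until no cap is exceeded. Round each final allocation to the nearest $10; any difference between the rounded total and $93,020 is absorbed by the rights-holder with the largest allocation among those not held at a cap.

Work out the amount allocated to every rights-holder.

Combined ownership shares = 10,934.
Proportional shares (ignoring caps): Delacroix 28,508.32; Chaudhri 29,673.84; Tam 15,041.10; Quinlan 19,796.74.
Cap binds for Quinlan ($15,800); balance $77,220 reallocated over remaining ownership shares 8,607.
Remaining shares: Delacroix 30,064.39 → $30,060; Chaudhri 31,293.52 → $31,290; Tam 15,862.08 → $15,860.
Rounding difference +$10 applied to Chaudhri → $31,300.

Delacroix: $30,060 | Chaudhri: $31,300 | Tam: $15,860 | Quinlan: $15,800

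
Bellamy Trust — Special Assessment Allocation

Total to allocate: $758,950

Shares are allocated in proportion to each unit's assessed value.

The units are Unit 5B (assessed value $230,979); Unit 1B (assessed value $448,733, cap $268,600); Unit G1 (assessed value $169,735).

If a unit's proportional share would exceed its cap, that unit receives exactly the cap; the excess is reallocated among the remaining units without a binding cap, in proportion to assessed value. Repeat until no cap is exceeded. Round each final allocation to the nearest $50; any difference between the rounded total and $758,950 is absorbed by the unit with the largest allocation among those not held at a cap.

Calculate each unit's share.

Unit 5B: $282,650 · Unit 1B: $268,600 · Unit G1: $207,700

Sum of assessed value: 849,447.
Unconstrained shares: Unit 5B 206,371.34; Unit 1B 400,926.62; Unit G1 151,652.05.
Held at cap: Unit 1B ($268,600); remaining pool $490,350 reallocated over remaining assessed value 400,714.
Shares after redistribution: Unit 5B 282,646.86 → $282,650; Unit G1 207,703.14 → $207,700.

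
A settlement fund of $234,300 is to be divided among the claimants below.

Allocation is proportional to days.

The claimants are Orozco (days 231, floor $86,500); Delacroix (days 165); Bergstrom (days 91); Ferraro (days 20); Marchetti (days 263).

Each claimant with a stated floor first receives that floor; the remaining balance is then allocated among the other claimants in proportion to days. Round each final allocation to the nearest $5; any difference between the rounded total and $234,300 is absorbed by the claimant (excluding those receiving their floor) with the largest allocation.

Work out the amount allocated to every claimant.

Minimums first: Orozco $86,500. Balance $147,800.
Balance split over remaining days 539: Delacroix 45,244.90 → $45,245; Bergstrom 24,953.25 → $24,955; Ferraro 5,484.23 → $5,485; Marchetti 72,117.63 → $72,120.
Rounding difference −$5 applied to Marchetti → $72,115.

Orozco: $86,500 · Delacroix: $45,245 · Bergstrom: $24,955 · Ferraro: $5,485 · Marchetti: $72,115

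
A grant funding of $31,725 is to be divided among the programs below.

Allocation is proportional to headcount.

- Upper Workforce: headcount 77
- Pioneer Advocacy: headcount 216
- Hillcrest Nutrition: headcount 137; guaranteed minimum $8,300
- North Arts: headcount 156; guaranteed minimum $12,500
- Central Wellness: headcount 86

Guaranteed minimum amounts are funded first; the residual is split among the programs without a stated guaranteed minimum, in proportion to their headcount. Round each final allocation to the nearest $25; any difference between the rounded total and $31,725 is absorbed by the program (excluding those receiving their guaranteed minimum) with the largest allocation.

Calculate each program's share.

Upper Workforce: $2,225; Pioneer Advocacy: $6,225; Hillcrest Nutrition: $8,300; North Arts: $12,500; Central Wellness: $2,475

Guaranteed amounts: Hillcrest Nutrition $8,300; North Arts $12,500. Residual $10,925.
Residual split over remaining headcount 379: Upper Workforce 2,219.59 → $2,225; Pioneer Advocacy 6,226.39 → $6,225; Central Wellness 2,479.02 → $2,475.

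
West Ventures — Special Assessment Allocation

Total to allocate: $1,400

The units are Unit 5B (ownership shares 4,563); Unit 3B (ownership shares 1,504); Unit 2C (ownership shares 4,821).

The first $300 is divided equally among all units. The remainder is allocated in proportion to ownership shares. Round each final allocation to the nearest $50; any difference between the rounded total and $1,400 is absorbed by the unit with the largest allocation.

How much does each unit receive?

First tranche $300 split equally: $100 each.
Remainder $1,100 by ownership shares (total 10,888): Unit 5B 460.99 → $450; Unit 3B 151.95 → $150; Unit 2C 487.06 → $500.
Totals: Unit 5B $100 + $450 = $550; Unit 3B $100 + $150 = $250; Unit 2C $100 + $500 = $600.

Unit 5B: $550 | Unit 3B: $250 | Unit 2C: $600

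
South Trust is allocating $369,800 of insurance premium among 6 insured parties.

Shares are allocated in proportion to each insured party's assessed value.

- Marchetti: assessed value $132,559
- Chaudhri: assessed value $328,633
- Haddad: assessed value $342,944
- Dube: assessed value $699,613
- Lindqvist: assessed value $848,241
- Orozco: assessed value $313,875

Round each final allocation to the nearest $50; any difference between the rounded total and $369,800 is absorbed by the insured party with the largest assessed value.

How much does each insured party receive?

Marchetti: $18,400 | Chaudhri: $45,600 | Haddad: $47,550 | Dube: $97,050 | Lindqvist: $117,650 | Orozco: $43,550

Total assessed value = 132,559 + 328,633 + 342,944 + 699,613 + 848,241 + 313,875 = 2,665,865.
Proportional shares: Marchetti 18,388.15; Chaudhri 45,586.89; Haddad 47,572.06; Dube 97,048.01; Lindqvist 117,665.19; Orozco 43,539.70.
At nearest $50: Marchetti $18,400; Chaudhri $45,600; Haddad $47,550; Dube $97,050; Lindqvist $117,650; Orozco $43,550. Sum = $369,800.
Rounded total matches; no reconciliation needed.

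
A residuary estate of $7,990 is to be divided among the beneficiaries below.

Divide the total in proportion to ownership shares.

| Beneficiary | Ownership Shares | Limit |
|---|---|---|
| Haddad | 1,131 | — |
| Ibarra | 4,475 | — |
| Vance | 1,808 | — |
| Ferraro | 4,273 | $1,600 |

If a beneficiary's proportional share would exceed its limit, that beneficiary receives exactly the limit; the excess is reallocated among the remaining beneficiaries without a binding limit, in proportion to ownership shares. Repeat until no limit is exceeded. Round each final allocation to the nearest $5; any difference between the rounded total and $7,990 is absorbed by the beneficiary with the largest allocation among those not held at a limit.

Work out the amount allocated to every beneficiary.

Haddad: $975; Ibarra: $3,855; Vance: $1,560; Ferraro: $1,600

Total ownership shares = 11,687.
Unconstrained shares: Haddad 773.23; Ibarra 3,059.40; Vance 1,236.07; Ferraro 2,921.30.
Cap binds for Ferraro ($1,600); balance $6,390 reallocated over remaining ownership shares 7,414.
Redistributed shares: Haddad 974.79 → $975; Ibarra 3,856.93 → $3,855; Vance 1,558.28 → $1,560.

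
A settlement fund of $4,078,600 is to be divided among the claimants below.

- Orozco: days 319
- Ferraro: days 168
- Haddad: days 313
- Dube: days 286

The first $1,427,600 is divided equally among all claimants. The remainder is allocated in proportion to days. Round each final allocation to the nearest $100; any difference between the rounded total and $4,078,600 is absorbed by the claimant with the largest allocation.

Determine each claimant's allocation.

Orozco: $1,135,600 · Ferraro: $767,000 · Haddad: $1,121,000 · Dube: $1,055,000

$1,427,600 shared equally gives $356,900 per claimant.
Remainder $2,651,000 by days (total 1,086): Orozco 778,700.74 → $778,700; Ferraro 410,099.45 → $410,100; Haddad 764,054.33 → $764,100; Dube 698,145.49 → $698,100.
Totals: Orozco $356,900 + $778,700 = $1,135,600; Ferraro $356,900 + $410,100 = $767,000; Haddad $356,900 + $764,100 = $1,121,000; Dube $356,900 + $698,100 = $1,055,000.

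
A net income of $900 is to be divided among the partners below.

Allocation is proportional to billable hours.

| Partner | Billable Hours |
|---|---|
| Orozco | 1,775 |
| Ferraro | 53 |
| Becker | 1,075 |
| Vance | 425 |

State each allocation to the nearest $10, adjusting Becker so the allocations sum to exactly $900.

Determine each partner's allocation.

Orozco: $480 · Ferraro: $10 · Becker: $300 · Vance: $110

Sum of billable hours: 3,328.
Raw shares: Orozco 1,775/3,328 × $900 = 480.02; Ferraro 53/3,328 × $900 = 14.33; Becker 1,075/3,328 × $900 = 290.72; Vance 425/3,328 × $900 = 114.93.
At nearest $10: Orozco $480; Ferraro $10; Becker $290; Vance $110. Sum = $890.
Difference $900 − $890 = +$10 applied to Becker: Becker becomes $300.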